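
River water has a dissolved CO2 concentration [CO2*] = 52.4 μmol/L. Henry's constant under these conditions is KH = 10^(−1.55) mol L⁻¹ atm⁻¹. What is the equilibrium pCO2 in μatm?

pCO2 = 1860 μatm

KH = 10^(−1.55) = 2.818×10^-2 mol L⁻¹ atm⁻¹
pCO2 = [CO2*]/KH = 52.4×10^-6 / 2.818×10^-2 = 1.86×10^-3 atm = 1860 μatm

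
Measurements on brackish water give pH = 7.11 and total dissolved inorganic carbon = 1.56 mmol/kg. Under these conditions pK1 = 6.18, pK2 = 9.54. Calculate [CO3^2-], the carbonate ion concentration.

[CO3²⁻] = 5.17 μmol/kg

α₂ = 1 / (1 + [H⁺]/K2 + [H⁺]²/(K1K2)) = 1 / (1 + 10^+2.43 + 10^+1.50)
   = 1 / (1 + 269.15 + 31.623) = 1/301.78 = 0.003314
[CO3²⁻] = α₂ × DIC = 0.003314 × 1.56 = 0.00517 mmol/kg = 5.17 μmol/kg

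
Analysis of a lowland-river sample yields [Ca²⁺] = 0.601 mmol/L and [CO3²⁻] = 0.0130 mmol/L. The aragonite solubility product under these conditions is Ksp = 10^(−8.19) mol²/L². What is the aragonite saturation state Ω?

Ω = 1.21

Ksp = 10^(−8.19) = 6.457×10^-9
Ω = [Ca²⁺][CO3²⁻]/Ksp = (0.601×10^-3)(0.0130×10^-3) / 6.457×10^-9 = 1.21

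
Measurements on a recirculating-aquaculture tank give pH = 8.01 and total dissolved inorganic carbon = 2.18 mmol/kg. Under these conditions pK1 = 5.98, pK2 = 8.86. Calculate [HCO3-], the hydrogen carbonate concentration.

α₁ = 1 / (1 + [H⁺]/K1 + K2/[H⁺]) = 1 / (1 + 10^-2.03 + 10^-0.85)
   = 1 / (1 + 0.0093325 + 0.14125) = 1/1.1506 = 0.8691
[HCO3⁻] = α₁ × DIC = 0.8691 × 2.18 = 1.89 mmol/kg

[HCO3⁻] = 1.89 mmol/kg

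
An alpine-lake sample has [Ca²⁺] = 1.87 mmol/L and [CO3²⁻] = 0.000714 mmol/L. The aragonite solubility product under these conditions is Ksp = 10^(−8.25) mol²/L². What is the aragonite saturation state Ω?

Ω = 0.237

Ksp = 10^(−8.25) = 5.623×10^-9
Ω = [Ca²⁺][CO3²⁻]/Ksp = (1.87×10^-3)(0.000714×10^-3) / 5.623×10^-9 = 0.237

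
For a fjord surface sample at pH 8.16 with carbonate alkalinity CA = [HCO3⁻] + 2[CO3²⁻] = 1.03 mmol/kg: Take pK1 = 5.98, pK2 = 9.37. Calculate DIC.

CA = [HCO3⁻] + 2[CO3²⁻] = (α₁ + 2α₂)·DIC
At pH 8.16: [H⁺]/K1 = 10^-2.18 = 0.0066069, K2/[H⁺] = 10^-1.21 = 0.061660
α₁ = 1/(1 + 0.0066069 + 0.061660) = 1/1.0683 = 0.9361; α₂ = α₁·K2/[H⁺] = 0.05772
α₁ + 2α₂ = 1.0515
DIC = CA / (α₁ + 2α₂) = 1.03 / 1.0515 = 0.980 mmol/kg

DIC = 0.980 mmol/kg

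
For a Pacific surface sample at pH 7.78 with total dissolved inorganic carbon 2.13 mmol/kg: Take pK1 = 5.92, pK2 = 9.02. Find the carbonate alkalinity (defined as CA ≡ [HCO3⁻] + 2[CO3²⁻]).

CA = 2.22 mmol/kg

CA = [HCO3⁻] + 2[CO3²⁻] = (α₁ + 2α₂)·DIC
At pH 7.78: [H⁺]/K1 = 10^-1.86 = 0.013804, K2/[H⁺] = 10^-1.24 = 0.057544
α₁ = 1/(1 + 0.013804 + 0.057544) = 1/1.0713 = 0.9334; α₂ = α₁·K2/[H⁺] = 0.05371
α₁ + 2α₂ = 1.0408
CA = 1.0408 × 2.13 = 2.22 mmol/kg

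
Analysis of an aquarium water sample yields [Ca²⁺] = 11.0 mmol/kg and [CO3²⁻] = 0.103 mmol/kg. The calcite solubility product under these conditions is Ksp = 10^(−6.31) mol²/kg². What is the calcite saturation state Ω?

Ksp = 10^(−6.31) = 4.898×10^-7
Ω = [Ca²⁺][CO3²⁻]/Ksp = (11.0×10^-3)(0.103×10^-3) / 4.898×10^-7 = 2.31

Ω = 2.31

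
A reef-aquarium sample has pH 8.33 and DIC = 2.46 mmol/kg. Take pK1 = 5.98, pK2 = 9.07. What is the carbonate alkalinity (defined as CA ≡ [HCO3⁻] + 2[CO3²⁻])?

CA = 2.83 mmol/kg

CA = [HCO3⁻] + 2[CO3²⁻] = (α₁ + 2α₂)·DIC
At pH 8.33: [H⁺]/K1 = 10^-2.35 = 0.0044668, K2/[H⁺] = 10^-0.74 = 0.18197
α₁ = 1/(1 + 0.0044668 + 0.18197) = 1/1.1864 = 0.8429; α₂ = α₁·K2/[H⁺] = 0.1534
α₁ + 2α₂ = 1.1496
CA = 1.1496 × 2.46 = 2.83 mmol/kg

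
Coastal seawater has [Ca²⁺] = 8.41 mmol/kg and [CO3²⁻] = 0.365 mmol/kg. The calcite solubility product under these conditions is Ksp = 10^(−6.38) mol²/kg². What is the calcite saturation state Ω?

Ω = 7.36

Ksp = 10^(−6.38) = 4.169×10^-7
Ω = [Ca²⁺][CO3²⁻]/Ksp = (8.41×10^-3)(0.365×10^-3) / 4.169×10^-7 = 7.36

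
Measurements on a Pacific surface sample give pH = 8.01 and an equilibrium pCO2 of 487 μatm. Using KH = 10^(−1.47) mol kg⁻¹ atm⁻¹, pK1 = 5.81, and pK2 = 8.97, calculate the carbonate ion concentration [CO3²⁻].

[CO3²⁻] = 0.287 mmol/kg

[CO2*] = KH · pCO2 = 10^(−1.47) × 487×10^-6 = 1.650×10^-5 mol/kg
α₀ = 1/(1 + K1/[H⁺] + K1K2/[H⁺]²) = 1/(1 + 10^+2.20 + 10^+1.24) = 0.005654
DIC = [CO2*]/α₀ = 1.650×10^-5 / 0.005654 = 2.919 mmol/kg
[CO3²⁻] = α₂·DIC; α₂ = 0.09825, so [CO3²⁻] = 0.09825 × 2.919 = 0.287 mmol/kg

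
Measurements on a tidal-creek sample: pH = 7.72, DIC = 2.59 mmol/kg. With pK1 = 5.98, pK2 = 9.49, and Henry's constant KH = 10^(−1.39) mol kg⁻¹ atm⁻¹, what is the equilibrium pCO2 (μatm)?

α₀ = 1 / (1 + K1/[H⁺] + K1K2/[H⁺]²) = 1 / (1 + 10^+1.74 + 10^-0.03)
   = 1 / (1 + 54.954 + 0.93325) = 1/56.887 = 0.01758
[CO2*] = α₀ × DIC = 0.01758 × 2.59 = 0.04553 mmol/kg
pCO2 = [CO2*]/KH = 4.553×10^-5 / 4.074×10^-2 = 1120 μatm

pCO2 = 1120 μatm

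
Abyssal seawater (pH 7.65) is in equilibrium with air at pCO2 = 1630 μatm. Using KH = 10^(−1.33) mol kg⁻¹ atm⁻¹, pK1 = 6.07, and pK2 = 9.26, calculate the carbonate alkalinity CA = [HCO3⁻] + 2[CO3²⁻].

[CO2*] = KH · pCO2 = 10^(−1.33) × 1630×10^-6 = 7.624×10^-5 mol/kg
α₀ = 1/(1 + K1/[H⁺] + K1K2/[H⁺]²) = 1/(1 + 10^+1.58 + 10^-0.03) = 0.02503
DIC = [CO2*]/α₀ = 7.624×10^-5 / 0.02503 = 3.046 mmol/kg
CA = (α₁ + 2α₂)·DIC = (0.9516 + 2×0.02336) × 3.046 = 3.04 mmol/kg

CA = 3.04 mmol/kg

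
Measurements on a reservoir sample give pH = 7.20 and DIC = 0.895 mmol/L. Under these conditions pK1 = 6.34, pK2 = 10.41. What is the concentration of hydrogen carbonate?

[HCO3⁻] = 0.786 mmol/L

α₁ = 1 / (1 + [H⁺]/K1 + K2/[H⁺]) = 1 / (1 + 10^-0.86 + 10^-3.21)
   = 1 / (1 + 0.13804 + 0.00061660) = 1/1.1387 = 0.8782
[HCO3⁻] = α₁ × DIC = 0.8782 × 0.895 = 0.786 mmol/L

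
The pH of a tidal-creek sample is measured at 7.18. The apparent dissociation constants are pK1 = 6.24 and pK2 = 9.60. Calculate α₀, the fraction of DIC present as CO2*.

α₀ = 0.103

α₀ = 1 / (1 + K1/[H⁺] + K1K2/[H⁺]²) = 1 / (1 + 10^+0.94 + 10^-1.48)
   = 1 / (1 + 8.7096 + 0.033113) = 1/9.7427 = 0.1026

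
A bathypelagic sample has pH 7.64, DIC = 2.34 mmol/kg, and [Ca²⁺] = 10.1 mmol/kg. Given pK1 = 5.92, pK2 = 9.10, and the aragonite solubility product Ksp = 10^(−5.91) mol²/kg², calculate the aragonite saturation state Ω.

Ω = 0.632

α₂ = 1 / (1 + [H⁺]/K2 + [H⁺]²/(K1K2)) = 1 / (1 + 10^+1.46 + 10^-0.26)
   = 1 / (1 + 28.840 + 0.54954) = 1/30.390 = 0.03291
[CO3²⁻] = α₂ × DIC = 0.03291 × 2.34 = 0.07700 mmol/kg
Ksp = 10^(−5.91) = 1.230×10^-6
Ω = [Ca²⁺][CO3²⁻]/Ksp = (10.1×10^-3)(7.700×10^-5) / 1.230×10^-6 = 0.632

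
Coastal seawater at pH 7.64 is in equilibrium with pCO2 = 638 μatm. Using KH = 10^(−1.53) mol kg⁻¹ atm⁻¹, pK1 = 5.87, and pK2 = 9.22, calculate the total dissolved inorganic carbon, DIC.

DIC = 1.16 mmol/kg

[CO2*] = KH · pCO2 = 10^(−1.53) × 638×10^-6 = 1.883×10^-5 mol/kg
α₀ = 1/(1 + K1/[H⁺] + K1K2/[H⁺]²) = 1/(1 + 10^+1.77 + 10^+0.19) = 0.01628
DIC = [CO2*]/α₀ = 1.883×10^-5 / 0.01628 = 1.16 mmol/kg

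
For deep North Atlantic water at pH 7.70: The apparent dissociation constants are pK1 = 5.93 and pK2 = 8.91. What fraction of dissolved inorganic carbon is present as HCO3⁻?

α₁ = 1 / (1 + [H⁺]/K1 + K2/[H⁺]) = 1 / (1 + 10^-1.77 + 10^-1.21)
   = 1 / (1 + 0.016982 + 0.061660) = 1/1.0786 = 0.9271

α₁ = 0.927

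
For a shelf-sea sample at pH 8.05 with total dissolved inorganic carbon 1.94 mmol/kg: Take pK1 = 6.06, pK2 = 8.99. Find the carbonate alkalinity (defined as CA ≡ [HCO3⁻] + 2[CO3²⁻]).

CA = [HCO3⁻] + 2[CO3²⁻] = (α₁ + 2α₂)·DIC
At pH 8.05: [H⁺]/K1 = 10^-1.99 = 0.010233, K2/[H⁺] = 10^-0.94 = 0.11482
α₁ = 1/(1 + 0.010233 + 0.11482) = 1/1.1250 = 0.8889; α₂ = α₁·K2/[H⁺] = 0.1021
α₁ + 2α₂ = 1.0930
CA = 1.0930 × 1.94 = 2.12 mmol/kg

CA = 2.12 mmol/kg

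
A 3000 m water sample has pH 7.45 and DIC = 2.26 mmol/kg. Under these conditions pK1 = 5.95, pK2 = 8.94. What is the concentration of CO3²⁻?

α₂ = 1 / (1 + [H⁺]/K2 + [H⁺]²/(K1K2)) = 1 / (1 + 10^+1.49 + 10^-0.01)
   = 1 / (1 + 30.903 + 0.97724) = 1/32.880 = 0.03041
[CO3²⁻] = α₂ × DIC = 0.03041 × 2.26 = 0.0687 mmol/kg

[CO3²⁻] = 0.0687 mmol/kg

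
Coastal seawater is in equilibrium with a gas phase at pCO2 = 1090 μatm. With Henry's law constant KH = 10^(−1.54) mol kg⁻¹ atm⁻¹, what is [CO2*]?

[CO2*] = 31.4 μmol/kg

KH = 10^(−1.54) = 2.884×10^-2 mol kg⁻¹ atm⁻¹
[CO2*] = KH · pCO2 = 2.884×10^-2 × 1090×10^-6 atm = 3.14×10^-5 mol/kg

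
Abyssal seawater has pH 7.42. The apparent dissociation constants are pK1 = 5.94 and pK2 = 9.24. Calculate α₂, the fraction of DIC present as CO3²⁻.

α₂ = 1 / (1 + [H⁺]/K2 + [H⁺]²/(K1K2)) = 1 / (1 + 10^+1.82 + 10^+0.34)
   = 1 / (1 + 66.069 + 2.1878) = 1/69.257 = 0.01444

α₂ = 0.0144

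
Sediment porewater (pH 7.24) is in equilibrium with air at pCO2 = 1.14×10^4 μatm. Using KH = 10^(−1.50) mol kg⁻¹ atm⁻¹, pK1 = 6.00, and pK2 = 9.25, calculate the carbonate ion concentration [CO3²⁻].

[CO3²⁻] = 0.0612 mmol/kg

[CO2*] = KH · pCO2 = 10^(−1.50) × 1.14×10^4×10^-6 = 3.605×10^-4 mol/kg
α₀ = 1/(1 + K1/[H⁺] + K1K2/[H⁺]²) = 1/(1 + 10^+1.24 + 10^-0.77) = 0.05391
DIC = [CO2*]/α₀ = 3.605×10^-4 / 0.05391 = 6.686 mmol/kg
[CO3²⁻] = α₂·DIC; α₂ = 0.009156, so [CO3²⁻] = 0.009156 × 6.686 = 0.0612 mmol/kg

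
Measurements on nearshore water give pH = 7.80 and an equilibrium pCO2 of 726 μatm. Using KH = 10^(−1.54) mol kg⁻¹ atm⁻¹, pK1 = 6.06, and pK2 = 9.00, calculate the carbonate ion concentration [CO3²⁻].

[CO2*] = KH · pCO2 = 10^(−1.54) × 726×10^-6 = 2.094×10^-5 mol/kg
α₀ = 1/(1 + K1/[H⁺] + K1K2/[H⁺]²) = 1/(1 + 10^+1.74 + 10^+0.54) = 0.01683
DIC = [CO2*]/α₀ = 2.094×10^-5 / 0.01683 = 1.244 mmol/kg
[CO3²⁻] = α₂·DIC; α₂ = 0.05835, so [CO3²⁻] = 0.05835 × 1.244 = 0.0726 mmol/kg

[CO3²⁻] = 0.0726 mmol/kg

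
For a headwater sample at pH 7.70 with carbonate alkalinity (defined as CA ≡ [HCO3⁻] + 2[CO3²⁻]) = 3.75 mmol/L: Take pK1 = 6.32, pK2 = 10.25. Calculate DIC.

DIC = 3.89 mmol/L

CA = [HCO3⁻] + 2[CO3²⁻] = (α₁ + 2α₂)·DIC
At pH 7.70: [H⁺]/K1 = 10^-1.38 = 0.041687, K2/[H⁺] = 10^-2.55 = 0.0028184
α₁ = 1/(1 + 0.041687 + 0.0028184) = 1/1.0445 = 0.9574; α₂ = α₁·K2/[H⁺] = 0.002698
α₁ + 2α₂ = 0.9628
DIC = CA / (α₁ + 2α₂) = 3.75 / 0.9628 = 3.89 mmol/L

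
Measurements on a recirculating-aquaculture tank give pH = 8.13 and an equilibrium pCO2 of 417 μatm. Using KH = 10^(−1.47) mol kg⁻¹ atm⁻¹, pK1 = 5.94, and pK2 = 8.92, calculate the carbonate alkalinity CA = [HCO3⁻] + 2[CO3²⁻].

[CO2*] = KH · pCO2 = 10^(−1.47) × 417×10^-6 = 1.413×10^-5 mol/kg
α₀ = 1/(1 + K1/[H⁺] + K1K2/[H⁺]²) = 1/(1 + 10^+2.19 + 10^+1.40) = 0.005525
DIC = [CO2*]/α₀ = 1.413×10^-5 / 0.005525 = 2.558 mmol/kg
CA = (α₁ + 2α₂)·DIC = (0.8557 + 2×0.1388) × 2.558 = 2.90 mmol/kg

CA = 2.90 mmol/kg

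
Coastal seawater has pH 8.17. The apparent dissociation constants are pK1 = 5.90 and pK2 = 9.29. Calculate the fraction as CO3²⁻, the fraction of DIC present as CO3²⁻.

α₂ = 1 / (1 + [H⁺]/K2 + [H⁺]²/(K1K2)) = 1 / (1 + 10^+1.12 + 10^-1.15)
   = 1 / (1 + 13.183 + 0.070795) = 1/14.253 = 0.07016

α₂ = 0.0702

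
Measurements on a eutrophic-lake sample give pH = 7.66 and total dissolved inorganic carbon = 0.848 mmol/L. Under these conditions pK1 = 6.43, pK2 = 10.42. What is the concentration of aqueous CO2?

[CO2*] = 0.0471 mmol/L

α₀ = 1 / (1 + K1/[H⁺] + K1K2/[H⁺]²) = 1 / (1 + 10^+1.23 + 10^-1.53)
   = 1 / (1 + 16.982 + 0.029512) = 1/18.012 = 0.05552
[CO2*] = α₀ × DIC = 0.05552 × 0.848 = 0.0471 mmol/L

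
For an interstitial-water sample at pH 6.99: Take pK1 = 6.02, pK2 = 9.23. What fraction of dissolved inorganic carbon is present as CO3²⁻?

α₂ = 1 / (1 + [H⁺]/K2 + [H⁺]²/(K1K2)) = 1 / (1 + 10^+2.24 + 10^+1.27)
   = 1 / (1 + 173.78 + 18.621) = 1/193.40 = 0.005171

α₂ = 0.00517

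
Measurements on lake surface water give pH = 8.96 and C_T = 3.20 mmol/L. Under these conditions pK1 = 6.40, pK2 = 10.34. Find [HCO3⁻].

α₁ = 1 / (1 + [H⁺]/K1 + K2/[H⁺]) = 1 / (1 + 10^-2.56 + 10^-1.38)
   = 1 / (1 + 0.0027542 + 0.041687) = 1/1.0444 = 0.9574
[HCO3⁻] = α₁ × DIC = 0.9574 × 3.20 = 3.06 mmol/L

[HCO3⁻] = 3.06 mmol/L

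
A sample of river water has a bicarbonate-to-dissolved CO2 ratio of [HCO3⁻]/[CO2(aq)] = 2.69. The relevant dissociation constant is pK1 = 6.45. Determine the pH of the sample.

pH = 6.88

From K1 = [H⁺][HCO3⁻]/[CO2(aq)]:  pH = pK1 + log₁₀([HCO3⁻]/[CO2(aq)])
log₁₀(2.69) = +0.430
pH = 6.45 + (+0.430) = 6.88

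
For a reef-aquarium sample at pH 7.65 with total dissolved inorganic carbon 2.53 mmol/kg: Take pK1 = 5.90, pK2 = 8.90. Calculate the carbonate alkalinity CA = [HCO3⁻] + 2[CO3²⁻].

CA = 2.62 mmol/kg

CA = [HCO3⁻] + 2[CO3²⁻] = (α₁ + 2α₂)·DIC
At pH 7.65: [H⁺]/K1 = 10^-1.75 = 0.017783, K2/[H⁺] = 10^-1.25 = 0.056234
α₁ = 1/(1 + 0.017783 + 0.056234) = 1/1.0740 = 0.9311; α₂ = α₁·K2/[H⁺] = 0.05236
α₁ + 2α₂ = 1.0358
CA = 1.0358 × 2.53 = 2.62 mmol/kg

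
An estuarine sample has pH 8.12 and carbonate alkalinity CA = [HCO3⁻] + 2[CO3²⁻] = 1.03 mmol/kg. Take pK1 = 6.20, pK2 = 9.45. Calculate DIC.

DIC = 0.997 mmol/kg

CA = [HCO3⁻] + 2[CO3²⁻] = (α₁ + 2α₂)·DIC
At pH 8.12: [H⁺]/K1 = 10^-1.92 = 0.012023, K2/[H⁺] = 10^-1.33 = 0.046774
α₁ = 1/(1 + 0.012023 + 0.046774) = 1/1.0588 = 0.9445; α₂ = α₁·K2/[H⁺] = 0.04418
α₁ + 2α₂ = 1.0328
DIC = CA / (α₁ + 2α₂) = 1.03 / 1.0328 = 0.997 mmol/kg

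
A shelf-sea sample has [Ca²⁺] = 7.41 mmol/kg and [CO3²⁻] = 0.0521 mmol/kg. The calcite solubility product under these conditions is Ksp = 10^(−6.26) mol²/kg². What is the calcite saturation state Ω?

Ksp = 10^(−6.26) = 5.495×10^-7
Ω = [Ca²⁺][CO3²⁻]/Ksp = (7.41×10^-3)(0.0521×10^-3) / 5.495×10^-7 = 0.703

Ω = 0.703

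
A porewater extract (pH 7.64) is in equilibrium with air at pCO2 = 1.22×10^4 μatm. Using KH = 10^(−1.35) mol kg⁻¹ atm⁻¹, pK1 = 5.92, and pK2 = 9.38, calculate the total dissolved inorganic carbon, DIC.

[CO2*] = KH · pCO2 = 10^(−1.35) × 1.22×10^4×10^-6 = 5.450×10^-4 mol/kg
α₀ = 1/(1 + K1/[H⁺] + K1K2/[H⁺]²) = 1/(1 + 10^+1.72 + 10^-0.02) = 0.01837
DIC = [CO2*]/α₀ = 5.450×10^-4 / 0.01837 = 29.7 mmol/kg

DIC = 29.7 mmol/kg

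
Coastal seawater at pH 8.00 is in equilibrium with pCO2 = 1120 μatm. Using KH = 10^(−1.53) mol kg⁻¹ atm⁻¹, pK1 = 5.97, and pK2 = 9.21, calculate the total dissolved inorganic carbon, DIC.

DIC = 3.79 mmol/kg

[CO2*] = KH · pCO2 = 10^(−1.53) × 1120×10^-6 = 3.305×10^-5 mol/kg
α₀ = 1/(1 + K1/[H⁺] + K1K2/[H⁺]²) = 1/(1 + 10^+2.03 + 10^+0.82) = 0.008714
DIC = [CO2*]/α₀ = 3.305×10^-5 / 0.008714 = 3.79 mmol/kg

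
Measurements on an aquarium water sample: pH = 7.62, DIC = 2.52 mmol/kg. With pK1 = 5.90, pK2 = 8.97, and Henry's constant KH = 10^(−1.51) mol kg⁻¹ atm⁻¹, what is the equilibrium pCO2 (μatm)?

α₀ = 1 / (1 + K1/[H⁺] + K1K2/[H⁺]²) = 1 / (1 + 10^+1.72 + 10^+0.37)
   = 1 / (1 + 52.481 + 2.3442) = 1/55.825 = 0.01791
[CO2*] = α₀ × DIC = 0.01791 × 2.52 = 0.04514 mmol/kg
pCO2 = [CO2*]/KH = 4.514×10^-5 / 3.090×10^-2 = 1460 μatm

pCO2 = 1460 μatm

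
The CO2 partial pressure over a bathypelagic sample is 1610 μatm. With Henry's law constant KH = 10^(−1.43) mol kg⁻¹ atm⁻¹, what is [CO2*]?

KH = 10^(−1.43) = 3.715×10^-2 mol kg⁻¹ atm⁻¹
[CO2*] = KH · pCO2 = 3.715×10^-2 × 1610×10^-6 atm = 5.98×10^-5 mol/kg

[CO2*] = 59.8 μmol/kg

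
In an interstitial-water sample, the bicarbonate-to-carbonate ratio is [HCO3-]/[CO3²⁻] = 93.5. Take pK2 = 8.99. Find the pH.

pH = 7.02

From K2 = [H⁺][CO3²⁻]/[HCO3-]:  pH = pK2 − log₁₀([HCO3-]/[CO3²⁻])
log₁₀(93.5) = +1.971
pH = 8.99 − (+1.971) = 7.02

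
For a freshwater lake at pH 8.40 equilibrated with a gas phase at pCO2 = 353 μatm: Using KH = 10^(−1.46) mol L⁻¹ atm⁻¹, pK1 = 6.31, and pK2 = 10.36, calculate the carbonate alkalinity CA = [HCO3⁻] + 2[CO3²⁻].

CA = 1.54 mmol/L

[CO2*] = KH · pCO2 = 10^(−1.46) × 353×10^-6 = 1.224×10^-5 mol/L
α₀ = 1/(1 + K1/[H⁺] + K1K2/[H⁺]²) = 1/(1 + 10^+2.09 + 10^+0.13) = 0.007976
DIC = [CO2*]/α₀ = 1.224×10^-5 / 0.007976 = 1.535 mmol/L
CA = (α₁ + 2α₂)·DIC = (0.9813 + 2×0.01076) × 1.535 = 1.54 mmol/L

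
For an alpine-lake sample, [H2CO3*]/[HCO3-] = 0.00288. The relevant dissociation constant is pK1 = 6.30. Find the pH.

pH = 8.84

From K1 = [H⁺][HCO3-]/[H2CO3*]:  pH = pK1 − log₁₀([H2CO3*]/[HCO3-])
log₁₀(0.00288) = -2.541
pH = 6.30 − (-2.541) = 8.84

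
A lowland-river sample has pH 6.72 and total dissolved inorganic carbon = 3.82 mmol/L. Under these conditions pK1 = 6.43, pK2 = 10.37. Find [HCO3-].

α₁ = 1 / (1 + [H⁺]/K1 + K2/[H⁺]) = 1 / (1 + 10^-0.29 + 10^-3.65)
   = 1 / (1 + 0.51286 + 0.00022387) = 1/1.5131 = 0.6609
[HCO3⁻] = α₁ × DIC = 0.6609 × 3.82 = 2.52 mmol/L

[HCO3⁻] = 2.52 mmol/L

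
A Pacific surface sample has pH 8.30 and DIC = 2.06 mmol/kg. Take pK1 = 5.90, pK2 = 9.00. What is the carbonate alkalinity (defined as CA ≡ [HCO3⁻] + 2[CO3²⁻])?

CA = 2.39 mmol/kg

CA = [HCO3⁻] + 2[CO3²⁻] = (α₁ + 2α₂)·DIC
At pH 8.30: [H⁺]/K1 = 10^-2.40 = 0.0039811, K2/[H⁺] = 10^-0.70 = 0.19953
α₁ = 1/(1 + 0.0039811 + 0.19953) = 1/1.2035 = 0.8309; α₂ = α₁·K2/[H⁺] = 0.1658
α₁ + 2α₂ = 1.1625
CA = 1.1625 × 2.06 = 2.39 mmol/kg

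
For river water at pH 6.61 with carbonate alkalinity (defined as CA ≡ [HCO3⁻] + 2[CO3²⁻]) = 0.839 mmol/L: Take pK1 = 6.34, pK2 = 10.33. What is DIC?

CA = [HCO3⁻] + 2[CO3²⁻] = (α₁ + 2α₂)·DIC
At pH 6.61: [H⁺]/K1 = 10^-0.27 = 0.53703, K2/[H⁺] = 10^-3.72 = 0.00019055
α₁ = 1/(1 + 0.53703 + 0.00019055) = 1/1.5372 = 0.6505; α₂ = α₁·K2/[H⁺] = 0.0001240
α₁ + 2α₂ = 0.6508
DIC = CA / (α₁ + 2α₂) = 0.839 / 0.6508 = 1.29 mmol/L

DIC = 1.29 mmol/L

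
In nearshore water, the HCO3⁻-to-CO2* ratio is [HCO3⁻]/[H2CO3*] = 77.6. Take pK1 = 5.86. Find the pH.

pH = 7.75

From K1 = [H⁺][HCO3⁻]/[H2CO3*]:  pH = pK1 + log₁₀([HCO3⁻]/[H2CO3*])
log₁₀(77.6) = +1.890
pH = 5.86 + (+1.890) = 7.75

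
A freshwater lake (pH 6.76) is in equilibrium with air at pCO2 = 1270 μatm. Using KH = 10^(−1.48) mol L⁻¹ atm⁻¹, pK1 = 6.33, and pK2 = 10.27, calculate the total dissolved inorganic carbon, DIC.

DIC = 0.155 mmol/L

[CO2*] = KH · pCO2 = 10^(−1.48) × 1270×10^-6 = 4.205×10^-5 mol/L
α₀ = 1/(1 + K1/[H⁺] + K1K2/[H⁺]²) = 1/(1 + 10^+0.43 + 10^-3.08) = 0.2708
DIC = [CO2*]/α₀ = 4.205×10^-5 / 0.2708 = 0.155 mmol/L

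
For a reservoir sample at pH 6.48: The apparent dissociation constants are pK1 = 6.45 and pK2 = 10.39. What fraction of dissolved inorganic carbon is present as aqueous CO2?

α₀ = 0.483

α₀ = 1 / (1 + K1/[H⁺] + K1K2/[H⁺]²) = 1 / (1 + 10^+0.03 + 10^-3.88)
   = 1 / (1 + 1.0715 + 0.00013183) = 1/2.0717 = 0.4827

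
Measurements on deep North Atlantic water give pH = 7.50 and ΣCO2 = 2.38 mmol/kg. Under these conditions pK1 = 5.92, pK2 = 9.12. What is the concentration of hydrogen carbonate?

[HCO3⁻] = 2.27 mmol/kg

α₁ = 1 / (1 + [H⁺]/K1 + K2/[H⁺]) = 1 / (1 + 10^-1.58 + 10^-1.62)
   = 1 / (1 + 0.026303 + 0.023988) = 1/1.0503 = 0.9521
[HCO3⁻] = α₁ × DIC = 0.9521 × 2.38 = 2.27 mmol/kg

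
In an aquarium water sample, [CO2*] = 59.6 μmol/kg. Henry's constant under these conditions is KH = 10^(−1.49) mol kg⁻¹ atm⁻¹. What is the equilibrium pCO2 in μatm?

KH = 10^(−1.49) = 3.236×10^-2 mol kg⁻¹ atm⁻¹
pCO2 = [CO2*]/KH = 59.6×10^-6 / 3.236×10^-2 = 1.84×10^-3 atm = 1840 μatm

pCO2 = 1840 μatm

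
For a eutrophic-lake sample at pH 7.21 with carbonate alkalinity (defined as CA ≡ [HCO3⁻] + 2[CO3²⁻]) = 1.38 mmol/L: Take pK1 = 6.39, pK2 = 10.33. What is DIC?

DIC = 1.59 mmol/L

CA = [HCO3⁻] + 2[CO3²⁻] = (α₁ + 2α₂)·DIC
At pH 7.21: [H⁺]/K1 = 10^-0.82 = 0.15136, K2/[H⁺] = 10^-3.12 = 0.00075858
α₁ = 1/(1 + 0.15136 + 0.00075858) = 1/1.1521 = 0.8680; α₂ = α₁·K2/[H⁺] = 0.0006584
α₁ + 2α₂ = 0.8693
DIC = CA / (α₁ + 2α₂) = 1.38 / 0.8693 = 1.59 mmol/L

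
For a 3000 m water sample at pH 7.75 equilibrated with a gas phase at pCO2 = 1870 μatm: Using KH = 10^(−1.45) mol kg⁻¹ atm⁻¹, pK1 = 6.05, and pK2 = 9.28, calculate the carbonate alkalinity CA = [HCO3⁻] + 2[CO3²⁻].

[CO2*] = KH · pCO2 = 10^(−1.45) × 1870×10^-6 = 6.635×10^-5 mol/kg
α₀ = 1/(1 + K1/[H⁺] + K1K2/[H⁺]²) = 1/(1 + 10^+1.70 + 10^+0.17) = 0.01901
DIC = [CO2*]/α₀ = 6.635×10^-5 / 0.01901 = 3.490 mmol/kg
CA = (α₁ + 2α₂)·DIC = (0.9529 + 2×0.02812) × 3.490 = 3.52 mmol/kg

CA = 3.52 mmol/kg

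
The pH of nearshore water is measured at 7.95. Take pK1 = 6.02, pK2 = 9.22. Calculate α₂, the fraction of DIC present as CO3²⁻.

α₂ = 1 / (1 + [H⁺]/K2 + [H⁺]²/(K1K2)) = 1 / (1 + 10^+1.27 + 10^-0.66)
   = 1 / (1 + 18.621 + 0.21878) = 1/19.840 = 0.05040

α₂ = 0.0504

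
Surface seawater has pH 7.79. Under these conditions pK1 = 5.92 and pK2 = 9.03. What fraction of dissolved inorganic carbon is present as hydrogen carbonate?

α₁ = 1 / (1 + [H⁺]/K1 + K2/[H⁺]) = 1 / (1 + 10^-1.87 + 10^-1.24)
   = 1 / (1 + 0.013490 + 0.057544) = 1/1.0710 = 0.9337

α₁ = 0.934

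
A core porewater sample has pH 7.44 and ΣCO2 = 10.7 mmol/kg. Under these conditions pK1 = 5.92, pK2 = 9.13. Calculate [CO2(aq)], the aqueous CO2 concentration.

α₀ = 1 / (1 + K1/[H⁺] + K1K2/[H⁺]²) = 1 / (1 + 10^+1.52 + 10^-0.17)
   = 1 / (1 + 33.113 + 0.67608) = 1/34.789 = 0.02874
[CO2*] = α₀ × DIC = 0.02874 × 10.7 = 0.308 mmol/kg

[CO2*] = 0.308 mmol/kg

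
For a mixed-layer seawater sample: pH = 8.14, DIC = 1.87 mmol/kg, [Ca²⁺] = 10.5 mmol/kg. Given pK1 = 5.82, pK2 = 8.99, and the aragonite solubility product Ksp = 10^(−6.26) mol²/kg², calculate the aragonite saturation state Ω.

α₂ = 1 / (1 + [H⁺]/K2 + [H⁺]²/(K1K2)) = 1 / (1 + 10^+0.85 + 10^-1.47)
   = 1 / (1 + 7.0795 + 0.033884) = 1/8.1133 = 0.1233
[CO3²⁻] = α₂ × DIC = 0.1233 × 1.87 = 0.2305 mmol/kg
Ksp = 10^(−6.26) = 5.495×10^-7
Ω = [Ca²⁺][CO3²⁻]/Ksp = (10.5×10^-3)(2.305×10^-4) / 5.495×10^-7 = 4.40

Ω = 4.40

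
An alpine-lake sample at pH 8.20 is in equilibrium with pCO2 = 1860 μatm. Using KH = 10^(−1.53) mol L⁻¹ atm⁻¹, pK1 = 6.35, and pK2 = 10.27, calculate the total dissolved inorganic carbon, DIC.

DIC = 3.97 mmol/L

[CO2*] = KH · pCO2 = 10^(−1.53) × 1860×10^-6 = 5.489×10^-5 mol/L
α₀ = 1/(1 + K1/[H⁺] + K1K2/[H⁺]²) = 1/(1 + 10^+1.85 + 10^-0.22) = 0.01381
DIC = [CO2*]/α₀ = 5.489×10^-5 / 0.01381 = 3.97 mmol/L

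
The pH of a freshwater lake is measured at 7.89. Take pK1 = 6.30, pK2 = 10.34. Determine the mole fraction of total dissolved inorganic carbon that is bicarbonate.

α₁ = 1 / (1 + [H⁺]/K1 + K2/[H⁺]) = 1 / (1 + 10^-1.59 + 10^-2.45)
   = 1 / (1 + 0.025704 + 0.0035481) = 1/1.0293 = 0.9716

α₁ = 0.972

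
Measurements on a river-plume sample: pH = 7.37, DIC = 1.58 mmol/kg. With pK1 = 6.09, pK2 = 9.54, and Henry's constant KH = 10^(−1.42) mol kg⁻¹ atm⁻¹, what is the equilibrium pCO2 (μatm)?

α₀ = 1 / (1 + K1/[H⁺] + K1K2/[H⁺]²) = 1 / (1 + 10^+1.28 + 10^-0.89)
   = 1 / (1 + 19.055 + 0.12882) = 1/20.183 = 0.04955
[CO2*] = α₀ × DIC = 0.04955 × 1.58 = 0.07828 mmol/kg
pCO2 = [CO2*]/KH = 7.828×10^-5 / 3.802×10^-2 = 2060 μatm

pCO2 = 2060 μatm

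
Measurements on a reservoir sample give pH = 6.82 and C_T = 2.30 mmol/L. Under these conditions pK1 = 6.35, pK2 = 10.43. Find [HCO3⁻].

[HCO3⁻] = 1.72 mmol/L

α₁ = 1 / (1 + [H⁺]/K1 + K2/[H⁺]) = 1 / (1 + 10^-0.47 + 10^-3.61)
   = 1 / (1 + 0.33884 + 0.00024547) = 1/1.3391 = 0.7468
[HCO3⁻] = α₁ × DIC = 0.7468 × 2.30 = 1.72 mmol/L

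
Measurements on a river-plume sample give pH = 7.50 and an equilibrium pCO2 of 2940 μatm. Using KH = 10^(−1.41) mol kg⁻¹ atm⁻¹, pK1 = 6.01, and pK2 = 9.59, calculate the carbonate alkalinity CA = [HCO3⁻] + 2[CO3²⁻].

CA = 3.59 mmol/kg

[CO2*] = KH · pCO2 = 10^(−1.41) × 2940×10^-6 = 1.144×10^-4 mol/kg
α₀ = 1/(1 + K1/[H⁺] + K1K2/[H⁺]²) = 1/(1 + 10^+1.49 + 10^-0.60) = 0.03110
DIC = [CO2*]/α₀ = 1.144×10^-4 / 0.03110 = 3.678 mmol/kg
CA = (α₁ + 2α₂)·DIC = (0.9611 + 2×0.007812) × 3.678 = 3.59 mmol/kg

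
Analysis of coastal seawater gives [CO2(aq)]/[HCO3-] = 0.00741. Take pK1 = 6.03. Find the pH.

pH = 8.16

From K1 = [H⁺][HCO3-]/[CO2(aq)]:  pH = pK1 − log₁₀([CO2(aq)]/[HCO3-])
log₁₀(0.00741) = -2.130
pH = 6.03 − (-2.130) = 8.16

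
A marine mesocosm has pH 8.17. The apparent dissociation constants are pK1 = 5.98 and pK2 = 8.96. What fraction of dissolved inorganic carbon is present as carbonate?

α₂ = 0.139

α₂ = 1 / (1 + [H⁺]/K2 + [H⁺]²/(K1K2)) = 1 / (1 + 10^+0.79 + 10^-1.40)
   = 1 / (1 + 6.1660 + 0.039811) = 1/7.2058 = 0.1388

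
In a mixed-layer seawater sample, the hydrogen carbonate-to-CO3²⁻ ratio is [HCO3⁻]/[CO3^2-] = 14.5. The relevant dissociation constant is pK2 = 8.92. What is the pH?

From K2 = [H⁺][CO3^2-]/[HCO3⁻]:  pH = pK2 − log₁₀([HCO3⁻]/[CO3^2-])
log₁₀(14.5) = +1.161
pH = 8.92 − (+1.161) = 7.76

pH = 7.76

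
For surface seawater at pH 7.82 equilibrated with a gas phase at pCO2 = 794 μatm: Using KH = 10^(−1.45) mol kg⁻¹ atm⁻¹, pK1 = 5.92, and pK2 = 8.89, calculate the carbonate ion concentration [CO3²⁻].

[CO2*] = KH · pCO2 = 10^(−1.45) × 794×10^-6 = 2.817×10^-5 mol/kg
α₀ = 1/(1 + K1/[H⁺] + K1K2/[H⁺]²) = 1/(1 + 10^+1.90 + 10^+0.83) = 0.01147
DIC = [CO2*]/α₀ = 2.817×10^-5 / 0.01147 = 2.456 mmol/kg
[CO3²⁻] = α₂·DIC; α₂ = 0.07754, so [CO3²⁻] = 0.07754 × 2.456 = 0.190 mmol/kg

[CO3²⁻] = 0.190 mmol/kg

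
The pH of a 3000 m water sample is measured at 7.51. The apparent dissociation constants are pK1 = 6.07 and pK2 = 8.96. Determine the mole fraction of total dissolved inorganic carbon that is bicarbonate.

α₁ = 1 / (1 + [H⁺]/K1 + K2/[H⁺]) = 1 / (1 + 10^-1.44 + 10^-1.45)
   = 1 / (1 + 0.036308 + 0.035481) = 1/1.0718 = 0.9330

α₁ = 0.933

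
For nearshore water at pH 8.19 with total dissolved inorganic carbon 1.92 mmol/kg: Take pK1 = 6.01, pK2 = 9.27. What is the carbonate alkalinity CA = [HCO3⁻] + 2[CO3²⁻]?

CA = 2.05 mmol/kg

CA = [HCO3⁻] + 2[CO3²⁻] = (α₁ + 2α₂)·DIC
At pH 8.19: [H⁺]/K1 = 10^-2.18 = 0.0066069, K2/[H⁺] = 10^-1.08 = 0.083176
α₁ = 1/(1 + 0.0066069 + 0.083176) = 1/1.0898 = 0.9176; α₂ = α₁·K2/[H⁺] = 0.07632
α₁ + 2α₂ = 1.0703
CA = 1.0703 × 1.92 = 2.05 mmol/kg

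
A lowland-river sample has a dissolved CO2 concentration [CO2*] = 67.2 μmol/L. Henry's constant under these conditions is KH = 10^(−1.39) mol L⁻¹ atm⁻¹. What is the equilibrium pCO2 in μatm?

KH = 10^(−1.39) = 4.074×10^-2 mol L⁻¹ atm⁻¹
pCO2 = [CO2*]/KH = 67.2×10^-6 / 4.074×10^-2 = 1.65×10^-3 atm = 1650 μatm

pCO2 = 1650 μatm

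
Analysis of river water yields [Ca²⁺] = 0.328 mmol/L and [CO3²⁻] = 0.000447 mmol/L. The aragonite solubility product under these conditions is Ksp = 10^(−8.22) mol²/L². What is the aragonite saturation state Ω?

Ω = 0.0243

Ksp = 10^(−8.22) = 6.026×10^-9
Ω = [Ca²⁺][CO3²⁻]/Ksp = (0.328×10^-3)(0.000447×10^-3) / 6.026×10^-9 = 0.0243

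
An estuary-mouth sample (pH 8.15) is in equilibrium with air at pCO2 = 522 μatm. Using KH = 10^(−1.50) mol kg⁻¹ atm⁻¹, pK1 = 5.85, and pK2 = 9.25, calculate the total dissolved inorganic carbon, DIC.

DIC = 3.57 mmol/kg

[CO2*] = KH · pCO2 = 10^(−1.50) × 522×10^-6 = 1.651×10^-5 mol/kg
α₀ = 1/(1 + K1/[H⁺] + K1K2/[H⁺]²) = 1/(1 + 10^+2.30 + 10^+1.20) = 0.004622
DIC = [CO2*]/α₀ = 1.651×10^-5 / 0.004622 = 3.57 mmol/kg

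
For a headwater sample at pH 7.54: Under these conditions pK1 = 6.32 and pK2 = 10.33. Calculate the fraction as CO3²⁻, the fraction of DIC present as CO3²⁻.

α₂ = 0.00153

α₂ = 1 / (1 + [H⁺]/K2 + [H⁺]²/(K1K2)) = 1 / (1 + 10^+2.79 + 10^+1.57)
   = 1 / (1 + 616.60 + 37.154) = 1/654.75 = 0.001527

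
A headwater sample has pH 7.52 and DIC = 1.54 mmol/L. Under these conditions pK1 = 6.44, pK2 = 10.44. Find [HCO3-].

[HCO3⁻] = 1.42 mmol/L

α₁ = 1 / (1 + [H⁺]/K1 + K2/[H⁺]) = 1 / (1 + 10^-1.08 + 10^-2.92)
   = 1 / (1 + 0.083176 + 0.0012023) = 1/1.0844 = 0.9222
[HCO3⁻] = α₁ × DIC = 0.9222 × 1.54 = 1.42 mmol/L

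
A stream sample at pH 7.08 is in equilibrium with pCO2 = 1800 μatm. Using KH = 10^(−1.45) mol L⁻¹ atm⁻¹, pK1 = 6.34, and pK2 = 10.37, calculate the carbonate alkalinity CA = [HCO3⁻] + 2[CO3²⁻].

CA = 0.351 mmol/L

[CO2*] = KH · pCO2 = 10^(−1.45) × 1800×10^-6 = 6.387×10^-5 mol/L
α₀ = 1/(1 + K1/[H⁺] + K1K2/[H⁺]²) = 1/(1 + 10^+0.74 + 10^-2.55) = 0.1539
DIC = [CO2*]/α₀ = 6.387×10^-5 / 0.1539 = 0.4150 mmol/L
CA = (α₁ + 2α₂)·DIC = (0.8457 + 2×0.0004337) × 0.4150 = 0.351 mmol/L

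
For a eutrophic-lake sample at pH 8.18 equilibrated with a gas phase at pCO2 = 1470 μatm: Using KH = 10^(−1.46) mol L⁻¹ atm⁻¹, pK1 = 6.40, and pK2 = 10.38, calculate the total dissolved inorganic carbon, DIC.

DIC = 3.14 mmol/L

[CO2*] = KH · pCO2 = 10^(−1.46) × 1470×10^-6 = 5.097×10^-5 mol/L
α₀ = 1/(1 + K1/[H⁺] + K1K2/[H⁺]²) = 1/(1 + 10^+1.78 + 10^-0.42) = 0.01622
DIC = [CO2*]/α₀ = 5.097×10^-5 / 0.01622 = 3.14 mmol/L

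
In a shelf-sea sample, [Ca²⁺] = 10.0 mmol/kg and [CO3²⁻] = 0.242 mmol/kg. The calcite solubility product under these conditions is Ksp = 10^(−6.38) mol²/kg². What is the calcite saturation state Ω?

Ksp = 10^(−6.38) = 4.169×10^-7
Ω = [Ca²⁺][CO3²⁻]/Ksp = (10.0×10^-3)(0.242×10^-3) / 4.169×10^-7 = 5.81

Ω = 5.81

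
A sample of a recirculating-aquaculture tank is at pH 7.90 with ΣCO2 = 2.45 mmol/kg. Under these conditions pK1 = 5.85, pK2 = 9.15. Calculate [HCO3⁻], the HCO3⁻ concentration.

[HCO3⁻] = 2.30 mmol/kg

α₁ = 1 / (1 + [H⁺]/K1 + K2/[H⁺]) = 1 / (1 + 10^-2.05 + 10^-1.25)
   = 1 / (1 + 0.0089125 + 0.056234) = 1/1.0651 = 0.9388
[HCO3⁻] = α₁ × DIC = 0.9388 × 2.45 = 2.30 mmol/kg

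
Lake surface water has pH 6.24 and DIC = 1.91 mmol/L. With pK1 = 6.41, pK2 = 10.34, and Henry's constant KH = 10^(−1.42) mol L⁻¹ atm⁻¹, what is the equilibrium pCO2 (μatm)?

pCO2 = 3.00×10^4 μatm

α₀ = 1 / (1 + K1/[H⁺] + K1K2/[H⁺]²) = 1 / (1 + 10^-0.17 + 10^-4.27)
   = 1 / (1 + 0.67608 + 5.3703×10^-5) = 1/1.6761 = 0.5966
[CO2*] = α₀ × DIC = 0.5966 × 1.91 = 1.140 mmol/L
pCO2 = [CO2*]/KH = 1.140×10^-3 / 3.802×10^-2 = 3.00×10^4 μatm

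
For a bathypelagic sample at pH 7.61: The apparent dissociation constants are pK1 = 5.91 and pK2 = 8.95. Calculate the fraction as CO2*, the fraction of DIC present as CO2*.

α₀ = 0.0187

α₀ = 1 / (1 + K1/[H⁺] + K1K2/[H⁺]²) = 1 / (1 + 10^+1.70 + 10^+0.36)
   = 1 / (1 + 50.119 + 2.2909) = 1/53.410 = 0.01872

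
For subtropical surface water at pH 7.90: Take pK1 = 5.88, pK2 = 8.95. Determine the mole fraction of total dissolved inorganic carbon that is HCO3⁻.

α₁ = 0.910

α₁ = 1 / (1 + [H⁺]/K1 + K2/[H⁺]) = 1 / (1 + 10^-2.02 + 10^-1.05)
   = 1 / (1 + 0.0095499 + 0.089125) = 1/1.0987 = 0.9102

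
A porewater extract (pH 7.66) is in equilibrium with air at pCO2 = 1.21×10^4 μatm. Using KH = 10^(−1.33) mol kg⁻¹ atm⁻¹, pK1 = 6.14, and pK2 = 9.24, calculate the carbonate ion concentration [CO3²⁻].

[CO3²⁻] = 0.493 mmol/kg

[CO2*] = KH · pCO2 = 10^(−1.33) × 1.21×10^4×10^-6 = 5.660×10^-4 mol/kg
α₀ = 1/(1 + K1/[H⁺] + K1K2/[H⁺]²) = 1/(1 + 10^+1.52 + 10^-0.06) = 0.02858
DIC = [CO2*]/α₀ = 5.660×10^-4 / 0.02858 = 19.80 mmol/kg
[CO3²⁻] = α₂·DIC; α₂ = 0.02490, so [CO3²⁻] = 0.02490 × 19.80 = 0.493 mmol/kg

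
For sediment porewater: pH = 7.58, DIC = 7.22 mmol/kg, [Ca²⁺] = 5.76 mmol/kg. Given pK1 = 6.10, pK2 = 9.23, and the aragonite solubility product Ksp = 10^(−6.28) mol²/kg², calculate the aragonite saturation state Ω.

Ω = 1.68

α₂ = 1 / (1 + [H⁺]/K2 + [H⁺]²/(K1K2)) = 1 / (1 + 10^+1.65 + 10^+0.17)
   = 1 / (1 + 44.668 + 1.4791) = 1/47.147 = 0.02121
[CO3²⁻] = α₂ × DIC = 0.02121 × 7.22 = 0.1531 mmol/kg
Ksp = 10^(−6.28) = 5.248×10^-7
Ω = [Ca²⁺][CO3²⁻]/Ksp = (5.76×10^-3)(1.531×10^-4) / 5.248×10^-7 = 1.68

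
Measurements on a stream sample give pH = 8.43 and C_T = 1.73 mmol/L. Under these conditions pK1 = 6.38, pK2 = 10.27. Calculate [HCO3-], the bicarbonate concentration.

α₁ = 1 / (1 + [H⁺]/K1 + K2/[H⁺]) = 1 / (1 + 10^-2.05 + 10^-1.84)
   = 1 / (1 + 0.0089125 + 0.014454) = 1/1.0234 = 0.9772
[HCO3⁻] = α₁ × DIC = 0.9772 × 1.73 = 1.69 mmol/L

[HCO3⁻] = 1.69 mmol/L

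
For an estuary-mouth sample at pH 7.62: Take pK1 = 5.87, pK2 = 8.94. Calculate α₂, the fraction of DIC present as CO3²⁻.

α₂ = 1 / (1 + [H⁺]/K2 + [H⁺]²/(K1K2)) = 1 / (1 + 10^+1.32 + 10^-0.43)
   = 1 / (1 + 20.893 + 0.37154) = 1/22.264 = 0.04491

α₂ = 0.0449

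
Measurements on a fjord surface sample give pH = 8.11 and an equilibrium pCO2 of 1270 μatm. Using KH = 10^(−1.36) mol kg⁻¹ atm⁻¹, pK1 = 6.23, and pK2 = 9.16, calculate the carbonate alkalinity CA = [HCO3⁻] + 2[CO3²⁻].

CA = 4.95 mmol/kg

[CO2*] = KH · pCO2 = 10^(−1.36) × 1270×10^-6 = 5.544×10^-5 mol/kg
α₀ = 1/(1 + K1/[H⁺] + K1K2/[H⁺]²) = 1/(1 + 10^+1.88 + 10^+0.83) = 0.01196
DIC = [CO2*]/α₀ = 5.544×10^-5 / 0.01196 = 4.636 mmol/kg
CA = (α₁ + 2α₂)·DIC = (0.9072 + 2×0.08085) × 4.636 = 4.95 mmol/kg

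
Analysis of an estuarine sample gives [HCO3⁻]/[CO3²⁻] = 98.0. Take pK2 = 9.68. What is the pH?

From K2 = [H⁺][CO3²⁻]/[HCO3⁻]:  pH = pK2 − log₁₀([HCO3⁻]/[CO3²⁻])
log₁₀(98.0) = +1.991
pH = 9.68 − (+1.991) = 7.69

pH = 7.69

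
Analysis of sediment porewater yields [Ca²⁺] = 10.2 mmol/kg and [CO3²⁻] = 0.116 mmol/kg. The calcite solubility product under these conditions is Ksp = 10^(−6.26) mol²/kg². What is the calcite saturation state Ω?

Ksp = 10^(−6.26) = 5.495×10^-7
Ω = [Ca²⁺][CO3²⁻]/Ksp = (10.2×10^-3)(0.116×10^-3) / 5.495×10^-7 = 2.15

Ω = 2.15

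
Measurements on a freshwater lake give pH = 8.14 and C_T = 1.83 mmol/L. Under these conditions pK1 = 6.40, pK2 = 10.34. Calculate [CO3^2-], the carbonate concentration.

α₂ = 1 / (1 + [H⁺]/K2 + [H⁺]²/(K1K2)) = 1 / (1 + 10^+2.20 + 10^+0.46)
   = 1 / (1 + 158.49 + 2.8840) = 1/162.37 = 0.006159
[CO3²⁻] = α₂ × DIC = 0.006159 × 1.83 = 0.0113 mmol/L = 11.3 μmol/L

[CO3²⁻] = 11.3 μmol/L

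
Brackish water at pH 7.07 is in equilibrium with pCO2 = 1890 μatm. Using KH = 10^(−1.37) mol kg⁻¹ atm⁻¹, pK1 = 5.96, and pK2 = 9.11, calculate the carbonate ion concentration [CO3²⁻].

[CO3²⁻] = 9.47 μmol/kg

[CO2*] = KH · pCO2 = 10^(−1.37) × 1890×10^-6 = 8.062×10^-5 mol/kg
α₀ = 1/(1 + K1/[H⁺] + K1K2/[H⁺]²) = 1/(1 + 10^+1.11 + 10^-0.93) = 0.07143
DIC = [CO2*]/α₀ = 8.062×10^-5 / 0.07143 = 1.129 mmol/kg
[CO3²⁻] = α₂·DIC; α₂ = 0.008392, so [CO3²⁻] = 0.008392 × 1.129 = 0.00947 mmol/kg = 9.47 μmol/kg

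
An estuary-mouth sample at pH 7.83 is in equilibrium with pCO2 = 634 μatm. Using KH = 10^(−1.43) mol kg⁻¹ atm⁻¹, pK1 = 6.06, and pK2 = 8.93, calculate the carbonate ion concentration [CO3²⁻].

[CO2*] = KH · pCO2 = 10^(−1.43) × 634×10^-6 = 2.356×10^-5 mol/kg
α₀ = 1/(1 + K1/[H⁺] + K1K2/[H⁺]²) = 1/(1 + 10^+1.77 + 10^+0.67) = 0.01549
DIC = [CO2*]/α₀ = 2.356×10^-5 / 0.01549 = 1.521 mmol/kg
[CO3²⁻] = α₂·DIC; α₂ = 0.07245, so [CO3²⁻] = 0.07245 × 1.521 = 0.110 mmol/kg

[CO3²⁻] = 0.110 mmol/kg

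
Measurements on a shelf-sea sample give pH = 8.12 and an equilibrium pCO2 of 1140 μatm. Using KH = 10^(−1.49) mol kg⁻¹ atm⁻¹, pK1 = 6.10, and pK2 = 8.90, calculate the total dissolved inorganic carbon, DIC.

[CO2*] = KH · pCO2 = 10^(−1.49) × 1140×10^-6 = 3.689×10^-5 mol/kg
α₀ = 1/(1 + K1/[H⁺] + K1K2/[H⁺]²) = 1/(1 + 10^+2.02 + 10^+1.24) = 0.008124
DIC = [CO2*]/α₀ = 3.689×10^-5 / 0.008124 = 4.54 mmol/kg

DIC = 4.54 mmol/kg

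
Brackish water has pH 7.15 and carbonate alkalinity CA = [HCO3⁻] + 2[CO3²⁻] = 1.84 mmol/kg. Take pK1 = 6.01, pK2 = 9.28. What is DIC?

DIC = 1.96 mmol/kg

CA = [HCO3⁻] + 2[CO3²⁻] = (α₁ + 2α₂)·DIC
At pH 7.15: [H⁺]/K1 = 10^-1.14 = 0.072444, K2/[H⁺] = 10^-2.13 = 0.0074131
α₁ = 1/(1 + 0.072444 + 0.0074131) = 1/1.0799 = 0.9260; α₂ = α₁·K2/[H⁺] = 0.006865
α₁ + 2α₂ = 0.9398
DIC = CA / (α₁ + 2α₂) = 1.84 / 0.9398 = 1.96 mmol/kg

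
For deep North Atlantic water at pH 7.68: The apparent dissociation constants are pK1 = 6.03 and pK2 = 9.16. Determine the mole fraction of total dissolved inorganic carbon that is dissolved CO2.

α₀ = 0.0212

α₀ = 1 / (1 + K1/[H⁺] + K1K2/[H⁺]²) = 1 / (1 + 10^+1.65 + 10^+0.17)
   = 1 / (1 + 44.668 + 1.4791) = 1/47.147 = 0.02121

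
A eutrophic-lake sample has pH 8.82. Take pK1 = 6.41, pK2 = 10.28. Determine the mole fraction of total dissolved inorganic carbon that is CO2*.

α₀ = 0.00375

α₀ = 1 / (1 + K1/[H⁺] + K1K2/[H⁺]²) = 1 / (1 + 10^+2.41 + 10^+0.95)
   = 1 / (1 + 257.04 + 8.9125) = 1/266.95 = 0.003746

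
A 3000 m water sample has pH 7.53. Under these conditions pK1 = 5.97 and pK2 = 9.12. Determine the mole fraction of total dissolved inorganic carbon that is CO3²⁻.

α₂ = 0.0244

α₂ = 1 / (1 + [H⁺]/K2 + [H⁺]²/(K1K2)) = 1 / (1 + 10^+1.59 + 10^+0.03)
   = 1 / (1 + 38.905 + 1.0715) = 1/40.976 = 0.02440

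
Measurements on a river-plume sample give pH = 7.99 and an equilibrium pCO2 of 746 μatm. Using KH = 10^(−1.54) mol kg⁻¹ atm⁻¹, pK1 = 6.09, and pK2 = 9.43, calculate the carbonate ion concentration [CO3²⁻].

[CO2*] = KH · pCO2 = 10^(−1.54) × 746×10^-6 = 2.151×10^-5 mol/kg
α₀ = 1/(1 + K1/[H⁺] + K1K2/[H⁺]²) = 1/(1 + 10^+1.90 + 10^+0.46) = 0.01200
DIC = [CO2*]/α₀ = 2.151×10^-5 / 0.01200 = 1.793 mmol/kg
[CO3²⁻] = α₂·DIC; α₂ = 0.03462, so [CO3²⁻] = 0.03462 × 1.793 = 0.0620 mmol/kg

[CO3²⁻] = 0.0620 mmol/kg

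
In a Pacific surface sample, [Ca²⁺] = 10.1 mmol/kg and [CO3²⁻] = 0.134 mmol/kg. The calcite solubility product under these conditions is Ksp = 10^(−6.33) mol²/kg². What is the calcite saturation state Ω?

Ksp = 10^(−6.33) = 4.677×10^-7
Ω = [Ca²⁺][CO3²⁻]/Ksp = (10.1×10^-3)(0.134×10^-3) / 4.677×10^-7 = 2.89

Ω = 2.89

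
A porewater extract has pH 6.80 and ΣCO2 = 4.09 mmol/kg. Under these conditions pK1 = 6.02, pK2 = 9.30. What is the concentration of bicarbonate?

α₁ = 1 / (1 + [H⁺]/K1 + K2/[H⁺]) = 1 / (1 + 10^-0.78 + 10^-2.50)
   = 1 / (1 + 0.16596 + 0.0031623) = 1/1.1691 = 0.8553
[HCO3⁻] = α₁ × DIC = 0.8553 × 4.09 = 3.50 mmol/kg

[HCO3⁻] = 3.50 mmol/kg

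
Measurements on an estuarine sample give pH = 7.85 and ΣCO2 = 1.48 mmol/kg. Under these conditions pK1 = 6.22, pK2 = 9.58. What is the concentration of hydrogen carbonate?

[HCO3⁻] = 1.42 mmol/kg

α₁ = 1 / (1 + [H⁺]/K1 + K2/[H⁺]) = 1 / (1 + 10^-1.63 + 10^-1.73)
   = 1 / (1 + 0.023442 + 0.018621) = 1/1.0421 = 0.9596
[HCO3⁻] = α₁ × DIC = 0.9596 × 1.48 = 1.42 mmol/kg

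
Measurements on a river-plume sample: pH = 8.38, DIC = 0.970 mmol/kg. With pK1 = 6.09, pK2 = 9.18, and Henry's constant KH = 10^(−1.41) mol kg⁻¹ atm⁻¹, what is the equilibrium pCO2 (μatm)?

α₀ = 1 / (1 + K1/[H⁺] + K1K2/[H⁺]²) = 1 / (1 + 10^+2.29 + 10^+1.49)
   = 1 / (1 + 194.98 + 30.903) = 1/226.89 = 0.004407
[CO2*] = α₀ × DIC = 0.004407 × 0.970 = 0.004275 mmol/kg = 4.275 μmol/kg
pCO2 = [CO2*]/KH = 4.275×10^-6 / 3.890×10^-2 = 110 μatm

pCO2 = 110 μatm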